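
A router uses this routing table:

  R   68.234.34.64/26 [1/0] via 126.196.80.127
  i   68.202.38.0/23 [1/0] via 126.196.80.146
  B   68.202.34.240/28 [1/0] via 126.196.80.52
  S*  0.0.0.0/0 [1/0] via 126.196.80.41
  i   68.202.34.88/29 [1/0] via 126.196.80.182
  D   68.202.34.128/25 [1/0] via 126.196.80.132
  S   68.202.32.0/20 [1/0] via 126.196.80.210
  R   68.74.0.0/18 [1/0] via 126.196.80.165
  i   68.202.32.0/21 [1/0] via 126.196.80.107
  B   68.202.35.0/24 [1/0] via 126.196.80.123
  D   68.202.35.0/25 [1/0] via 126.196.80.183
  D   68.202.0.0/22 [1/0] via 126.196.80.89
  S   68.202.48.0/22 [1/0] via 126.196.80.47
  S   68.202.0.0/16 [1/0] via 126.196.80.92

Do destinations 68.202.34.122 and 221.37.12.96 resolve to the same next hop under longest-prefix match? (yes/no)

68.202.34.122: longest match 68.202.32.0/21 -> 126.196.80.107
221.37.12.96: longest match 0.0.0.0/0 -> 126.196.80.41

no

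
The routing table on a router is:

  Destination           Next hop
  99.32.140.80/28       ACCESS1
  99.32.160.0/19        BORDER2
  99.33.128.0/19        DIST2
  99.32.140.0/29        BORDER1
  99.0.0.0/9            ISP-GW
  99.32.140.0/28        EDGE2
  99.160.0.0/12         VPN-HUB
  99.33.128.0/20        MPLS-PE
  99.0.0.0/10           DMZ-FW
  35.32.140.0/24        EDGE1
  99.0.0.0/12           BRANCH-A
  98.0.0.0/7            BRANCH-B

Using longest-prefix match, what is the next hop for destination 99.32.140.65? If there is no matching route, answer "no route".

DMZ-FW

Routes whose prefix contains 99.32.140.65:
  98.0.0.0/7 (98.0.0.0 - 99.255.255.255) -> BRANCH-B
  99.0.0.0/9 (99.0.0.0 - 99.127.255.255) -> ISP-GW
  99.0.0.0/10 (99.0.0.0 - 99.63.255.255) -> DMZ-FW
More-specific entries that do NOT match:
  99.32.140.0/29 (99.32.140.0 - 99.32.140.7) does not contain 99.32.140.65
  99.32.140.80/28 (99.32.140.80 - 99.32.140.95) does not contain 99.32.140.65
  99.32.140.0/28 (99.32.140.0 - 99.32.140.15) does not contain 99.32.140.65
  35.32.140.0/24 (35.32.140.0 - 35.32.140.255) does not contain 99.32.140.65
  99.33.128.0/20 (99.33.128.0 - 99.33.143.255) does not contain 99.32.140.65
  99.32.160.0/19 (99.32.160.0 - 99.32.191.255) does not contain 99.32.140.65
  99.33.128.0/19 (99.33.128.0 - 99.33.159.255) does not contain 99.32.140.65
  99.160.0.0/12 (99.160.0.0 - 99.175.255.255) does not contain 99.32.140.65
  99.0.0.0/12 (99.0.0.0 - 99.15.255.255) does not contain 99.32.140.65
Longest matching prefix is /10 -> next hop DMZ-FW.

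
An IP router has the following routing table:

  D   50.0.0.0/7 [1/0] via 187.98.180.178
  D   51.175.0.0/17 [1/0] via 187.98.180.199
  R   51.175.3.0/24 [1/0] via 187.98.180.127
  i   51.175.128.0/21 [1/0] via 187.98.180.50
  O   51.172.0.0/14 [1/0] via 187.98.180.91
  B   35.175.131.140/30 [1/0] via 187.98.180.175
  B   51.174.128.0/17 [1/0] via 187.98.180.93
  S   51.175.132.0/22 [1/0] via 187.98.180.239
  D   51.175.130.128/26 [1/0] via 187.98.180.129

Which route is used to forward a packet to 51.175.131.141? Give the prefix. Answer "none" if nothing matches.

Entries matching 51.175.131.141:
  50.0.0.0/7 (50.0.0.0 - 51.255.255.255)
  51.172.0.0/14 (51.172.0.0 - 51.175.255.255)
  51.175.128.0/21 (51.175.128.0 - 51.175.135.255)
Most specific is 51.175.128.0/21.

51.175.128.0/21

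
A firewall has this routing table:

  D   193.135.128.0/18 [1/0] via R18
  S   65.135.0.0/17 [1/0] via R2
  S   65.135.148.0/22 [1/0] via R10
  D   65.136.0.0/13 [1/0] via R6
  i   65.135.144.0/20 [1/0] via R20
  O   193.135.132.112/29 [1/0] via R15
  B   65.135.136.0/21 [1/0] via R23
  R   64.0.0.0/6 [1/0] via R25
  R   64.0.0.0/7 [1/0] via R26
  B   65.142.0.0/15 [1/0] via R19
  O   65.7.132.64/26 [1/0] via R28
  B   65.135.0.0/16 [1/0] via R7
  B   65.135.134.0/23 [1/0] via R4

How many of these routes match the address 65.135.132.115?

3

Prefixes containing 65.135.132.115:
  64.0.0.0/6 (64.0.0.0 - 67.255.255.255)
  64.0.0.0/7 (64.0.0.0 - 65.255.255.255)
  65.135.0.0/16 (65.135.0.0 - 65.135.255.255)
Total matching entries: 3.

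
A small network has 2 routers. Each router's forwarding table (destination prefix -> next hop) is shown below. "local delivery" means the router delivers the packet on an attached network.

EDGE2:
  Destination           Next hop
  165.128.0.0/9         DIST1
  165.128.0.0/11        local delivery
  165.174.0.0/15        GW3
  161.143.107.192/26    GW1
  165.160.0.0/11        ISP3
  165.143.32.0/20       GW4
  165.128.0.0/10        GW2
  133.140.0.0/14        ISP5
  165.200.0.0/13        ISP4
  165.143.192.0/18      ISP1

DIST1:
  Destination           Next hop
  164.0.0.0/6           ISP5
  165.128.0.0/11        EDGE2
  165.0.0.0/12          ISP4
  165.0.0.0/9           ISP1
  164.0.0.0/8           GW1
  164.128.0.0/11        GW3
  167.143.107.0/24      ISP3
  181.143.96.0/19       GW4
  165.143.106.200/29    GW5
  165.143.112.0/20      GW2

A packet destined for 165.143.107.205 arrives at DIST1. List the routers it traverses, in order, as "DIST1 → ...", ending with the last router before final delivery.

DIST1 → EDGE2

At DIST1: longest match for 165.143.107.205 is 165.128.0.0/11 -> EDGE2
At EDGE2: longest match for 165.143.107.205 is 165.128.0.0/11 -> local delivery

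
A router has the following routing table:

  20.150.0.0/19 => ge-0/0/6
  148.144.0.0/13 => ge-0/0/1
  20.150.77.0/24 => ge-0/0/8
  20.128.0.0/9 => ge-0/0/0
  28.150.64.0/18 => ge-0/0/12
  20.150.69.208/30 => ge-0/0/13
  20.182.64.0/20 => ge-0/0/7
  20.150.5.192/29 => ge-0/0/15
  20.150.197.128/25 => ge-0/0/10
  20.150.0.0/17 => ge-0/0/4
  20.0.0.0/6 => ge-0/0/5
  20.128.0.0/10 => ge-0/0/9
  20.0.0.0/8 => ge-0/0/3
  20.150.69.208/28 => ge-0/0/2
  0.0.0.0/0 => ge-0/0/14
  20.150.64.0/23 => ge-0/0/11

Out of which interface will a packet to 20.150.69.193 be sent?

ge-0/0/4

Routes whose prefix contains 20.150.69.193:
  0.0.0.0/0 (default, matches everything) -> ge-0/0/14
  20.0.0.0/6 (20.0.0.0 - 23.255.255.255) -> ge-0/0/5
  20.0.0.0/8 (20.0.0.0 - 20.255.255.255) -> ge-0/0/3
  20.128.0.0/9 (20.128.0.0 - 20.255.255.255) -> ge-0/0/0
  20.128.0.0/10 (20.128.0.0 - 20.191.255.255) -> ge-0/0/9
  20.150.0.0/17 (20.150.0.0 - 20.150.127.255) -> ge-0/0/4
More-specific entries that do NOT match:
  20.150.69.208/30 (20.150.69.208 - 20.150.69.211) does not contain 20.150.69.193
  20.150.5.192/29 (20.150.5.192 - 20.150.5.199) does not contain 20.150.69.193
  20.150.69.208/28 (20.150.69.208 - 20.150.69.223) does not contain 20.150.69.193
  20.150.197.128/25 (20.150.197.128 - 20.150.197.255) does not contain 20.150.69.193
  20.150.77.0/24 (20.150.77.0 - 20.150.77.255) does not contain 20.150.69.193
  20.150.64.0/23 (20.150.64.0 - 20.150.65.255) does not contain 20.150.69.193
  20.182.64.0/20 (20.182.64.0 - 20.182.79.255) does not contain 20.150.69.193
  20.150.0.0/19 (20.150.0.0 - 20.150.31.255) does not contain 20.150.69.193
  28.150.64.0/18 (28.150.64.0 - 28.150.127.255) does not contain 20.150.69.193
Longest matching prefix is /17 -> interface ge-0/0/4.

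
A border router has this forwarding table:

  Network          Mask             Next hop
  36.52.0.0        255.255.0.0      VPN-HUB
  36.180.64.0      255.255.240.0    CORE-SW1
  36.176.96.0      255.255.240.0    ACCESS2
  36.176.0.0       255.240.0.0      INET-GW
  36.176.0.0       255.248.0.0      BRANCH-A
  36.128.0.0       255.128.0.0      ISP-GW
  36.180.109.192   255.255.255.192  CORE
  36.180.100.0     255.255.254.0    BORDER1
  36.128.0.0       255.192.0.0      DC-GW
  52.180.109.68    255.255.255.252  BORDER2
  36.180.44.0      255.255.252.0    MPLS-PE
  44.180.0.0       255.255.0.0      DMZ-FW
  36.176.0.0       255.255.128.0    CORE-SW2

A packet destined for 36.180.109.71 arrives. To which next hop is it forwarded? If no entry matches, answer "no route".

BRANCH-A

Routes whose prefix contains 36.180.109.71:
  36.128.0.0/9 (36.128.0.0 - 36.255.255.255) -> ISP-GW
  36.128.0.0/10 (36.128.0.0 - 36.191.255.255) -> DC-GW
  36.176.0.0/12 (36.176.0.0 - 36.191.255.255) -> INET-GW
  36.176.0.0/13 (36.176.0.0 - 36.183.255.255) -> BRANCH-A
More-specific entries that do NOT match:
  52.180.109.68/30 (52.180.109.68 - 52.180.109.71) does not contain 36.180.109.71
  36.180.109.192/26 (36.180.109.192 - 36.180.109.255) does not contain 36.180.109.71
  36.180.100.0/23 (36.180.100.0 - 36.180.101.255) does not contain 36.180.109.71
  36.180.44.0/22 (36.180.44.0 - 36.180.47.255) does not contain 36.180.109.71
  36.180.64.0/20 (36.180.64.0 - 36.180.79.255) does not contain 36.180.109.71
  36.176.96.0/20 (36.176.96.0 - 36.176.111.255) does not contain 36.180.109.71
  36.176.0.0/17 (36.176.0.0 - 36.176.127.255) does not contain 36.180.109.71
  36.52.0.0/16 (36.52.0.0 - 36.52.255.255) does not contain 36.180.109.71
  44.180.0.0/16 (44.180.0.0 - 44.180.255.255) does not contain 36.180.109.71
Longest matching prefix is /13 -> next hop BRANCH-A.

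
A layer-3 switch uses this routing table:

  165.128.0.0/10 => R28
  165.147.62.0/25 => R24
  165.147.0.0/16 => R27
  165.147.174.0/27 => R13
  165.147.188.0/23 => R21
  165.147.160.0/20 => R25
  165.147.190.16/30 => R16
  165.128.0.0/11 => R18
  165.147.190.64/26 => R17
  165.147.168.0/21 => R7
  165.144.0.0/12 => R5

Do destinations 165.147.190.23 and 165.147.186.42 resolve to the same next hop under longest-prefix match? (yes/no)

yes

165.147.190.23: longest match 165.147.0.0/16 -> R27
165.147.186.42: longest match 165.147.0.0/16 -> R27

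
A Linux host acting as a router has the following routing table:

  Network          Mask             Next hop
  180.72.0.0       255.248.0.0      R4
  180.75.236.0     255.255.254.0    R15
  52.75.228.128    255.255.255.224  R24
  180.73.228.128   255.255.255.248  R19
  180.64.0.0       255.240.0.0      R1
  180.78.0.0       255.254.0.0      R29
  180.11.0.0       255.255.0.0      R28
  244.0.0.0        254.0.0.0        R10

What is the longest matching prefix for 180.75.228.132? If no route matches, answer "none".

Entries matching 180.75.228.132:
  180.64.0.0/12 (180.64.0.0 - 180.79.255.255)
  180.72.0.0/13 (180.72.0.0 - 180.79.255.255)
Most specific is 180.72.0.0/13.

180.72.0.0/13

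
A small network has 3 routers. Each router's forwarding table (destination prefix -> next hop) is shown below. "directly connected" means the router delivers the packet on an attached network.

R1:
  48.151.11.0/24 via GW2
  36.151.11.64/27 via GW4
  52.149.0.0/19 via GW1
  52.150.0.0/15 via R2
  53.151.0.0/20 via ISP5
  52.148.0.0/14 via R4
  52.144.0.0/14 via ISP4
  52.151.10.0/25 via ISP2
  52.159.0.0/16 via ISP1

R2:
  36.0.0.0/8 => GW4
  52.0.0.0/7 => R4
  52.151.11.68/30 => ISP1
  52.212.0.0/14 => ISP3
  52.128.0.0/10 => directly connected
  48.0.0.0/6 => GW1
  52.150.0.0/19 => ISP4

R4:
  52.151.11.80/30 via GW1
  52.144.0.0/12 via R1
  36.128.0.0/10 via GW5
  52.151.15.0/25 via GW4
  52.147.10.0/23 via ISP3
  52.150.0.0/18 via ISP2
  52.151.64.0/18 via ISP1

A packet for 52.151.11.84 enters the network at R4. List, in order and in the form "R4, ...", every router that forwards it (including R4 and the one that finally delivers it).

R4, R1, R2

At R4: longest match for 52.151.11.84 is 52.144.0.0/12 -> R1
At R1: longest match for 52.151.11.84 is 52.150.0.0/15 -> R2
At R2: longest match for 52.151.11.84 is 52.128.0.0/10 -> directly connected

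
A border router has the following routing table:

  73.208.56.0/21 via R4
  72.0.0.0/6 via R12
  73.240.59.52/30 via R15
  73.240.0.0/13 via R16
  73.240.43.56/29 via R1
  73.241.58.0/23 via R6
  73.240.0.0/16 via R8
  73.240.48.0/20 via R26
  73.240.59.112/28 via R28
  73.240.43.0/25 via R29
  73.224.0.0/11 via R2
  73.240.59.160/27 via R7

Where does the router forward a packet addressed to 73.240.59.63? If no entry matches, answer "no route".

R26

Routes whose prefix contains 73.240.59.63:
  72.0.0.0/6 (72.0.0.0 - 75.255.255.255) -> R12
  73.224.0.0/11 (73.224.0.0 - 73.255.255.255) -> R2
  73.240.0.0/13 (73.240.0.0 - 73.247.255.255) -> R16
  73.240.0.0/16 (73.240.0.0 - 73.240.255.255) -> R8
  73.240.48.0/20 (73.240.48.0 - 73.240.63.255) -> R26
More-specific entries that do NOT match:
  73.240.59.52/30 (73.240.59.52 - 73.240.59.55) does not contain 73.240.59.63
  73.240.43.56/29 (73.240.43.56 - 73.240.43.63) does not contain 73.240.59.63
  73.240.59.112/28 (73.240.59.112 - 73.240.59.127) does not contain 73.240.59.63
  73.240.59.160/27 (73.240.59.160 - 73.240.59.191) does not contain 73.240.59.63
  73.240.43.0/25 (73.240.43.0 - 73.240.43.127) does not contain 73.240.59.63
  73.241.58.0/23 (73.241.58.0 - 73.241.59.255) does not contain 73.240.59.63
  73.208.56.0/21 (73.208.56.0 - 73.208.63.255) does not contain 73.240.59.63
Longest matching prefix is /20 -> next hop R26.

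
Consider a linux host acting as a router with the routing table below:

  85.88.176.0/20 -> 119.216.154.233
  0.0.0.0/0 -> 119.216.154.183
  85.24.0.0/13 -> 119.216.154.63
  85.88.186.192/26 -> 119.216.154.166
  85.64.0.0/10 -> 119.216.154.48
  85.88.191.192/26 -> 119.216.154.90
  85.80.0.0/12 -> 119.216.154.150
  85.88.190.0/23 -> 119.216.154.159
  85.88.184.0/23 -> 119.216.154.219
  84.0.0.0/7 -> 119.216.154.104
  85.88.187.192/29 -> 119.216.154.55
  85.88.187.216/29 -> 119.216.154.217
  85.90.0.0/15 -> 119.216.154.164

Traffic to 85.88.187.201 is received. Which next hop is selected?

Routes whose prefix contains 85.88.187.201:
  0.0.0.0/0 (default, matches everything) -> 119.216.154.183
  84.0.0.0/7 (84.0.0.0 - 85.255.255.255) -> 119.216.154.104
  85.64.0.0/10 (85.64.0.0 - 85.127.255.255) -> 119.216.154.48
  85.80.0.0/12 (85.80.0.0 - 85.95.255.255) -> 119.216.154.150
  85.88.176.0/20 (85.88.176.0 - 85.88.191.255) -> 119.216.154.233
More-specific entries that do NOT match:
  85.88.187.192/29 (85.88.187.192 - 85.88.187.199) does not contain 85.88.187.201
  85.88.187.216/29 (85.88.187.216 - 85.88.187.223) does not contain 85.88.187.201
  85.88.186.192/26 (85.88.186.192 - 85.88.186.255) does not contain 85.88.187.201
  85.88.191.192/26 (85.88.191.192 - 85.88.191.255) does not contain 85.88.187.201
  85.88.190.0/23 (85.88.190.0 - 85.88.191.255) does not contain 85.88.187.201
  85.88.184.0/23 (85.88.184.0 - 85.88.185.255) does not contain 85.88.187.201
Longest matching prefix is /20 -> next hop 119.216.154.233.

119.216.154.233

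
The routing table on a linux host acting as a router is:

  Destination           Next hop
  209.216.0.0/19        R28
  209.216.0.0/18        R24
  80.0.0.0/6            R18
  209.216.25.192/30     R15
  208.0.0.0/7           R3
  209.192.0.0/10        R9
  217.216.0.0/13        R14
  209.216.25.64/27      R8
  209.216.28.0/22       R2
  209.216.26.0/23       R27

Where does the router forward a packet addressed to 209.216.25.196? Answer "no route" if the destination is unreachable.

R28

Routes whose prefix contains 209.216.25.196:
  208.0.0.0/7 (208.0.0.0 - 209.255.255.255) -> R3
  209.192.0.0/10 (209.192.0.0 - 209.255.255.255) -> R9
  209.216.0.0/18 (209.216.0.0 - 209.216.63.255) -> R24
  209.216.0.0/19 (209.216.0.0 - 209.216.31.255) -> R28
More-specific entries that do NOT match:
  209.216.25.192/30 (209.216.25.192 - 209.216.25.195) does not contain 209.216.25.196
  209.216.25.64/27 (209.216.25.64 - 209.216.25.95) does not contain 209.216.25.196
  209.216.26.0/23 (209.216.26.0 - 209.216.27.255) does not contain 209.216.25.196
  209.216.28.0/22 (209.216.28.0 - 209.216.31.255) does not contain 209.216.25.196
Longest matching prefix is /19 -> next hop R28.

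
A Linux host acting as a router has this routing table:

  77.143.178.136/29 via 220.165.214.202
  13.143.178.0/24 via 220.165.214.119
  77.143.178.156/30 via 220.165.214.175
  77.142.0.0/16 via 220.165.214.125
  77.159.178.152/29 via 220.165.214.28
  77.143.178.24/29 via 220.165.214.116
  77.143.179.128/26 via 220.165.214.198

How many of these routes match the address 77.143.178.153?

No listed prefix contains 77.143.178.153.
Total matching entries: 0.

0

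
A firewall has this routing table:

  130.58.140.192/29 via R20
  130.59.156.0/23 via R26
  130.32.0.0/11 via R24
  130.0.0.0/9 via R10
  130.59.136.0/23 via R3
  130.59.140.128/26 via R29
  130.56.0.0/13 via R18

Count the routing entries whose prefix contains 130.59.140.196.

3

Prefixes containing 130.59.140.196:
  130.0.0.0/9 (130.0.0.0 - 130.127.255.255)
  130.32.0.0/11 (130.32.0.0 - 130.63.255.255)
  130.56.0.0/13 (130.56.0.0 - 130.63.255.255)
Total matching entries: 3.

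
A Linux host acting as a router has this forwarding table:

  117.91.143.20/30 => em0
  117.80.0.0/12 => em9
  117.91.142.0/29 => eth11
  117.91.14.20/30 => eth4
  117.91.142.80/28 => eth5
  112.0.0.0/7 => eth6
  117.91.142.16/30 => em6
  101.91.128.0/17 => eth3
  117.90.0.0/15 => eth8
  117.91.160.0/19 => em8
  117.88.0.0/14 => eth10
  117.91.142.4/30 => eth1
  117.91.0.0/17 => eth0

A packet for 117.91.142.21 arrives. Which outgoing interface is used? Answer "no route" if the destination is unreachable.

eth8

Routes whose prefix contains 117.91.142.21:
  117.80.0.0/12 (117.80.0.0 - 117.95.255.255) -> em9
  117.88.0.0/14 (117.88.0.0 - 117.91.255.255) -> eth10
  117.90.0.0/15 (117.90.0.0 - 117.91.255.255) -> eth8
More-specific entries that do NOT match:
  117.91.143.20/30 (117.91.143.20 - 117.91.143.23) does not contain 117.91.142.21
  117.91.14.20/30 (117.91.14.20 - 117.91.14.23) does not contain 117.91.142.21
  117.91.142.16/30 (117.91.142.16 - 117.91.142.19) does not contain 117.91.142.21
  117.91.142.4/30 (117.91.142.4 - 117.91.142.7) does not contain 117.91.142.21
  117.91.142.0/29 (117.91.142.0 - 117.91.142.7) does not contain 117.91.142.21
  117.91.142.80/28 (117.91.142.80 - 117.91.142.95) does not contain 117.91.142.21
  117.91.160.0/19 (117.91.160.0 - 117.91.191.255) does not contain 117.91.142.21
  101.91.128.0/17 (101.91.128.0 - 101.91.255.255) does not contain 117.91.142.21
  117.91.0.0/17 (117.91.0.0 - 117.91.127.255) does not contain 117.91.142.21
Longest matching prefix is /15 -> interface eth8.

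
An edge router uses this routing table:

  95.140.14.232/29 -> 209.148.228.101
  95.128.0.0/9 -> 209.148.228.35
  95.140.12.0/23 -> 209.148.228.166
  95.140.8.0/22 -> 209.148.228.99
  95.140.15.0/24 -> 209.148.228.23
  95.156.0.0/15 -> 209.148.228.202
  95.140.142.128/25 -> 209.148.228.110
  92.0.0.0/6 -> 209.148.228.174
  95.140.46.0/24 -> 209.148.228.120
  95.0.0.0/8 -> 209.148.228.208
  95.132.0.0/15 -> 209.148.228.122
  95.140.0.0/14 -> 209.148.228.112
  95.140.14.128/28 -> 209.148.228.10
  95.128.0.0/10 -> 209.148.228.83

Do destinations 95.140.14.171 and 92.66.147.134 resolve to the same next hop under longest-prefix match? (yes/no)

95.140.14.171: longest match 95.140.0.0/14 -> 209.148.228.112
92.66.147.134: longest match 92.0.0.0/6 -> 209.148.228.174

no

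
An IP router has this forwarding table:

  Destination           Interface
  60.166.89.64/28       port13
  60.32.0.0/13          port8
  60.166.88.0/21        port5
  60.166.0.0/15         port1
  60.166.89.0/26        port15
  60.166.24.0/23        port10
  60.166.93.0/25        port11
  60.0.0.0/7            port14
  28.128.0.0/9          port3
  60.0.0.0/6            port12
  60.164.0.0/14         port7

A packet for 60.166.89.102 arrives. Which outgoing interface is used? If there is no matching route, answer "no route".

Routes whose prefix contains 60.166.89.102:
  60.0.0.0/6 (60.0.0.0 - 63.255.255.255) -> port12
  60.0.0.0/7 (60.0.0.0 - 61.255.255.255) -> port14
  60.164.0.0/14 (60.164.0.0 - 60.167.255.255) -> port7
  60.166.0.0/15 (60.166.0.0 - 60.167.255.255) -> port1
  60.166.88.0/21 (60.166.88.0 - 60.166.95.255) -> port5
More-specific entries that do NOT match:
  60.166.89.64/28 (60.166.89.64 - 60.166.89.79) does not contain 60.166.89.102
  60.166.89.0/26 (60.166.89.0 - 60.166.89.63) does not contain 60.166.89.102
  60.166.93.0/25 (60.166.93.0 - 60.166.93.127) does not contain 60.166.89.102
  60.166.24.0/23 (60.166.24.0 - 60.166.25.255) does not contain 60.166.89.102
Longest matching prefix is /21 -> interface port5.

port5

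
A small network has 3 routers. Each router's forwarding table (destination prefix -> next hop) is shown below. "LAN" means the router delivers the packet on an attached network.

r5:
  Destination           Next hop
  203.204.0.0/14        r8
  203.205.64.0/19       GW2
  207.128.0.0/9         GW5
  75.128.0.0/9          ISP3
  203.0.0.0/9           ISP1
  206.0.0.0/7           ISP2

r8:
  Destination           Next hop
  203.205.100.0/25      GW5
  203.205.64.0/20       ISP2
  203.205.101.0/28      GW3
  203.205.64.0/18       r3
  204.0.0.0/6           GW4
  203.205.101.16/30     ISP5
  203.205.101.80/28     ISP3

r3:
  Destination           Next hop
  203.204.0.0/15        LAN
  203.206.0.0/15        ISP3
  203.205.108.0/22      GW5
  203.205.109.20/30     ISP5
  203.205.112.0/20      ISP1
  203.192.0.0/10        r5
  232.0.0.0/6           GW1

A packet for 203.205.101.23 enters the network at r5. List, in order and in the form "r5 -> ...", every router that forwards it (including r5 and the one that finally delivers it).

At r5: longest match for 203.205.101.23 is 203.204.0.0/14 -> r8
At r8: longest match for 203.205.101.23 is 203.205.64.0/18 -> r3
At r3: longest match for 203.205.101.23 is 203.204.0.0/15 -> LAN

r5 -> r8 -> r3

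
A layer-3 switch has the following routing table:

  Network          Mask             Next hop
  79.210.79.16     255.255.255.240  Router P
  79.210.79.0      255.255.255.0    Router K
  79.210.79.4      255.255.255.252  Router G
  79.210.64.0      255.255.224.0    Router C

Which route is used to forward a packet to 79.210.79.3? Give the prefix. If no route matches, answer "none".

Entries matching 79.210.79.3:
  79.210.64.0/19 (79.210.64.0 - 79.210.95.255)
  79.210.79.0/24 (79.210.79.0 - 79.210.79.255)
Most specific is 79.210.79.0/24.

79.210.79.0/24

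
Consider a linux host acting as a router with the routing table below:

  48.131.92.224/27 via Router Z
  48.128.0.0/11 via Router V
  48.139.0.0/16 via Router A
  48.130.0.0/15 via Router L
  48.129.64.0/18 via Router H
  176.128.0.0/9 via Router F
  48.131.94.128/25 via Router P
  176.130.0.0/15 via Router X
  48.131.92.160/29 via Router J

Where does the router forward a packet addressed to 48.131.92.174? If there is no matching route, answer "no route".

Router L

Routes whose prefix contains 48.131.92.174:
  48.128.0.0/11 (48.128.0.0 - 48.159.255.255) -> Router V
  48.130.0.0/15 (48.130.0.0 - 48.131.255.255) -> Router L
More-specific entries that do NOT match:
  48.131.92.160/29 (48.131.92.160 - 48.131.92.167) does not contain 48.131.92.174
  48.131.92.224/27 (48.131.92.224 - 48.131.92.255) does not contain 48.131.92.174
  48.131.94.128/25 (48.131.94.128 - 48.131.94.255) does not contain 48.131.92.174
  48.129.64.0/18 (48.129.64.0 - 48.129.127.255) does not contain 48.131.92.174
  48.139.0.0/16 (48.139.0.0 - 48.139.255.255) does not contain 48.131.92.174
Longest matching prefix is /15 -> next hop Router L.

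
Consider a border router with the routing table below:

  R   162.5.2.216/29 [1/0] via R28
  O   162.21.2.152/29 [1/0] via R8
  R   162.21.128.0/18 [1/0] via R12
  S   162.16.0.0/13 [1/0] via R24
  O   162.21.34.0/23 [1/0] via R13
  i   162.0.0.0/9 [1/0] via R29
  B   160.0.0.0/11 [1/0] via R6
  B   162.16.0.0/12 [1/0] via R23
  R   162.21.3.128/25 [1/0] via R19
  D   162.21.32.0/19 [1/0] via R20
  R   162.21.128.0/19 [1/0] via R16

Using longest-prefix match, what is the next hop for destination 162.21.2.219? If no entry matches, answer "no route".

R24

Routes whose prefix contains 162.21.2.219:
  162.0.0.0/9 (162.0.0.0 - 162.127.255.255) -> R29
  162.16.0.0/12 (162.16.0.0 - 162.31.255.255) -> R23
  162.16.0.0/13 (162.16.0.0 - 162.23.255.255) -> R24
More-specific entries that do NOT match:
  162.5.2.216/29 (162.5.2.216 - 162.5.2.223) does not contain 162.21.2.219
  162.21.2.152/29 (162.21.2.152 - 162.21.2.159) does not contain 162.21.2.219
  162.21.3.128/25 (162.21.3.128 - 162.21.3.255) does not contain 162.21.2.219
  162.21.34.0/23 (162.21.34.0 - 162.21.35.255) does not contain 162.21.2.219
  162.21.32.0/19 (162.21.32.0 - 162.21.63.255) does not contain 162.21.2.219
  162.21.128.0/19 (162.21.128.0 - 162.21.159.255) does not contain 162.21.2.219
  162.21.128.0/18 (162.21.128.0 - 162.21.191.255) does not contain 162.21.2.219
Longest matching prefix is /13 -> next hop R24.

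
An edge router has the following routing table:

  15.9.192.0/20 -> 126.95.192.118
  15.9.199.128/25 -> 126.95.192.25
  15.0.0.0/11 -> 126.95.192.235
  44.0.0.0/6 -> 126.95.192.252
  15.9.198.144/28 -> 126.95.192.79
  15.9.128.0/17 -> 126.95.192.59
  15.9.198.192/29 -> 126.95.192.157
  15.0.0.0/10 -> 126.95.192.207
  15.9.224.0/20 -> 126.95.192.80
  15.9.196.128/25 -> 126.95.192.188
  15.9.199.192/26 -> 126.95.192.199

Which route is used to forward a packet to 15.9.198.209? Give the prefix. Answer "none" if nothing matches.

Entries matching 15.9.198.209:
  15.0.0.0/10 (15.0.0.0 - 15.63.255.255)
  15.0.0.0/11 (15.0.0.0 - 15.31.255.255)
  15.9.128.0/17 (15.9.128.0 - 15.9.255.255)
  15.9.192.0/20 (15.9.192.0 - 15.9.207.255)
Most specific is 15.9.192.0/20.

15.9.192.0/20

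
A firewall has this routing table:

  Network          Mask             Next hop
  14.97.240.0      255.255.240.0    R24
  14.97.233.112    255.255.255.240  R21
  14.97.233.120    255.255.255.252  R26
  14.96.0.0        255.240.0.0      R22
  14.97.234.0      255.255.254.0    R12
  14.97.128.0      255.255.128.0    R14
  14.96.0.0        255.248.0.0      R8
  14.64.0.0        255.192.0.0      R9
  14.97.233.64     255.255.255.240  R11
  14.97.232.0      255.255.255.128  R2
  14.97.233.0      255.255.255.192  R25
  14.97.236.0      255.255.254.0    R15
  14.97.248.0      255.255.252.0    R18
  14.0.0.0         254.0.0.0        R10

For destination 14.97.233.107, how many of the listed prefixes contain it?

5

Prefixes containing 14.97.233.107:
  14.0.0.0/7 (14.0.0.0 - 15.255.255.255)
  14.64.0.0/10 (14.64.0.0 - 14.127.255.255)
  14.96.0.0/12 (14.96.0.0 - 14.111.255.255)
  14.96.0.0/13 (14.96.0.0 - 14.103.255.255)
  14.97.128.0/17 (14.97.128.0 - 14.97.255.255)
Total matching entries: 5.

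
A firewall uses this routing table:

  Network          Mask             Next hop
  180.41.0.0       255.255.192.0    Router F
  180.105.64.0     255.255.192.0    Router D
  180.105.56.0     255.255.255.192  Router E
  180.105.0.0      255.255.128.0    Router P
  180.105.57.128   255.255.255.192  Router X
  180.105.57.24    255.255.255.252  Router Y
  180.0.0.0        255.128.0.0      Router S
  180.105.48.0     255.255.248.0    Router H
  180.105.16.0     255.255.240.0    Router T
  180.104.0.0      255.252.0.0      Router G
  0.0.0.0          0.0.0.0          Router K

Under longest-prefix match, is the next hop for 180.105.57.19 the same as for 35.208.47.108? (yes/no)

180.105.57.19: longest match 180.105.0.0/17 -> Router P
35.208.47.108: longest match 0.0.0.0/0 -> Router K

no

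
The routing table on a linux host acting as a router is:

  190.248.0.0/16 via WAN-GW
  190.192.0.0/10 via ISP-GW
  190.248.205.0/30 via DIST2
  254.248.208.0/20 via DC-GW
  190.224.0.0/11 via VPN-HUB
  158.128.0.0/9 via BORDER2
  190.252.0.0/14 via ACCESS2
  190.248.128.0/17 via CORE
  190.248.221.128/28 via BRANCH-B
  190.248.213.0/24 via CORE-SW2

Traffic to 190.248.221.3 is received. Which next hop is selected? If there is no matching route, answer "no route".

Routes whose prefix contains 190.248.221.3:
  190.192.0.0/10 (190.192.0.0 - 190.255.255.255) -> ISP-GW
  190.224.0.0/11 (190.224.0.0 - 190.255.255.255) -> VPN-HUB
  190.248.0.0/16 (190.248.0.0 - 190.248.255.255) -> WAN-GW
  190.248.128.0/17 (190.248.128.0 - 190.248.255.255) -> CORE
More-specific entries that do NOT match:
  190.248.205.0/30 (190.248.205.0 - 190.248.205.3) does not contain 190.248.221.3
  190.248.221.128/28 (190.248.221.128 - 190.248.221.143) does not contain 190.248.221.3
  190.248.213.0/24 (190.248.213.0 - 190.248.213.255) does not contain 190.248.221.3
  254.248.208.0/20 (254.248.208.0 - 254.248.223.255) does not contain 190.248.221.3
Longest matching prefix is /17 -> next hop CORE.

CORE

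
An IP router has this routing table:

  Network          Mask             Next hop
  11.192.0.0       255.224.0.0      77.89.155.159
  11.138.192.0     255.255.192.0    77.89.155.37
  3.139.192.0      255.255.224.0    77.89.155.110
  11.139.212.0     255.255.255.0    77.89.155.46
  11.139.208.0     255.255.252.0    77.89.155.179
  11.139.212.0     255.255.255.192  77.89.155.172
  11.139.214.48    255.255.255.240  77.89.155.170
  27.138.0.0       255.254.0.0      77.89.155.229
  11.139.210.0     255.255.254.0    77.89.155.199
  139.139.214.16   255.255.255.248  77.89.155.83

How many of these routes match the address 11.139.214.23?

No listed prefix contains 11.139.214.23.
Total matching entries: 0.

0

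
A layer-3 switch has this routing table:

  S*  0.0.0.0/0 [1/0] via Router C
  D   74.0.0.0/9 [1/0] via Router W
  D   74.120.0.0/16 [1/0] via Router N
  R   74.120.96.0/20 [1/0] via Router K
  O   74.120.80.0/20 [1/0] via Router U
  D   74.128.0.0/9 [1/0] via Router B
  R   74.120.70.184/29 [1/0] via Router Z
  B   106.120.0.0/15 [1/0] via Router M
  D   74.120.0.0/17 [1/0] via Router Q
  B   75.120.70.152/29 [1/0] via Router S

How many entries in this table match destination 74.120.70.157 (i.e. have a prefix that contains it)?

4

Prefixes containing 74.120.70.157:
  0.0.0.0/0 (default, matches everything)
  74.0.0.0/9 (74.0.0.0 - 74.127.255.255)
  74.120.0.0/16 (74.120.0.0 - 74.120.255.255)
  74.120.0.0/17 (74.120.0.0 - 74.120.127.255)
Total matching entries: 4.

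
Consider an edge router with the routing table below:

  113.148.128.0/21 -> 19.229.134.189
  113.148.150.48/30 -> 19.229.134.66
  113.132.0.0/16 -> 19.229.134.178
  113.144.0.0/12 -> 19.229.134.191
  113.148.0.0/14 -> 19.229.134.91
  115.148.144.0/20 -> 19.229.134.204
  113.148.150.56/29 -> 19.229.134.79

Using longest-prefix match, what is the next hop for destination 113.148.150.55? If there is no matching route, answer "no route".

19.229.134.91

Routes whose prefix contains 113.148.150.55:
  113.144.0.0/12 (113.144.0.0 - 113.159.255.255) -> 19.229.134.191
  113.148.0.0/14 (113.148.0.0 - 113.151.255.255) -> 19.229.134.91
More-specific entries that do NOT match:
  113.148.150.48/30 (113.148.150.48 - 113.148.150.51) does not contain 113.148.150.55
  113.148.150.56/29 (113.148.150.56 - 113.148.150.63) does not contain 113.148.150.55
  113.148.128.0/21 (113.148.128.0 - 113.148.135.255) does not contain 113.148.150.55
  115.148.144.0/20 (115.148.144.0 - 115.148.159.255) does not contain 113.148.150.55
  113.132.0.0/16 (113.132.0.0 - 113.132.255.255) does not contain 113.148.150.55
Longest matching prefix is /14 -> next hop 19.229.134.91.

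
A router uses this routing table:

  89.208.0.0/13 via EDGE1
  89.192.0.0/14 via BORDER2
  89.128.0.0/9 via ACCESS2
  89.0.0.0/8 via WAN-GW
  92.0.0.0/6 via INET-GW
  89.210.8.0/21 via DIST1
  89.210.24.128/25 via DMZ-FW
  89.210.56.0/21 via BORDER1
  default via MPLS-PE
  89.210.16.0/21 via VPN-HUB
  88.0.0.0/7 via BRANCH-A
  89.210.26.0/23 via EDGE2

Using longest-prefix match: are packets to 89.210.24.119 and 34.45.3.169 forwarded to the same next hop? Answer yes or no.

no

89.210.24.119: longest match 89.208.0.0/13 -> EDGE1
34.45.3.169: longest match 0.0.0.0/0 -> MPLS-PE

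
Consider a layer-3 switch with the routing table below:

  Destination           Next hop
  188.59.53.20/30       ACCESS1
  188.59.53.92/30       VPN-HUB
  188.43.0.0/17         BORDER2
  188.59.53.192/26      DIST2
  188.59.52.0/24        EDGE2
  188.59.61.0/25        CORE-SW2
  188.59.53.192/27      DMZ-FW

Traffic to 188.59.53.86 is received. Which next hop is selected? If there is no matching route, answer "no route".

No entry's prefix contains 188.59.53.86; there is no default route.

no route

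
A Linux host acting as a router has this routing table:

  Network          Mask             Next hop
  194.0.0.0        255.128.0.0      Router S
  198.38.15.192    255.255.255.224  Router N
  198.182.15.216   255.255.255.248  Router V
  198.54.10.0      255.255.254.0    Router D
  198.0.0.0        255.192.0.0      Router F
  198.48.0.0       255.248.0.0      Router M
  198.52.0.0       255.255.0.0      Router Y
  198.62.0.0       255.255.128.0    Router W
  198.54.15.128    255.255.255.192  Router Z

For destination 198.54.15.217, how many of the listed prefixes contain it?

2

Prefixes containing 198.54.15.217:
  198.0.0.0/10 (198.0.0.0 - 198.63.255.255)
  198.48.0.0/13 (198.48.0.0 - 198.55.255.255)
Total matching entries: 2.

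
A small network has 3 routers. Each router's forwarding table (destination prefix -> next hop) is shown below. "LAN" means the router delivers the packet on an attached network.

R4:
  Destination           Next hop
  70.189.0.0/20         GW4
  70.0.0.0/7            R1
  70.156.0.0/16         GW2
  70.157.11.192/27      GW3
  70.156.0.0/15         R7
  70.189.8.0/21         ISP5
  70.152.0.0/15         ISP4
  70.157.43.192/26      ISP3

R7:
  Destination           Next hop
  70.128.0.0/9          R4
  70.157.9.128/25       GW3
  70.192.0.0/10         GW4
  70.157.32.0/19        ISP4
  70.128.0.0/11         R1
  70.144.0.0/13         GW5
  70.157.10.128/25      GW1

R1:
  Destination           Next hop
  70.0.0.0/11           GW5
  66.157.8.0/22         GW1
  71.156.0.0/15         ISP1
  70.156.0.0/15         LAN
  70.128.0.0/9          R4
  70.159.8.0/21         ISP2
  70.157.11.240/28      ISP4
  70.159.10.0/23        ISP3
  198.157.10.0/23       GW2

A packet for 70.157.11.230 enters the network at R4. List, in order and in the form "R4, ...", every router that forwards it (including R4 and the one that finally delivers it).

R4, R7, R1

At R4: longest match for 70.157.11.230 is 70.156.0.0/15 -> R7
At R7: longest match for 70.157.11.230 is 70.128.0.0/11 -> R1
At R1: longest match for 70.157.11.230 is 70.156.0.0/15 -> LAN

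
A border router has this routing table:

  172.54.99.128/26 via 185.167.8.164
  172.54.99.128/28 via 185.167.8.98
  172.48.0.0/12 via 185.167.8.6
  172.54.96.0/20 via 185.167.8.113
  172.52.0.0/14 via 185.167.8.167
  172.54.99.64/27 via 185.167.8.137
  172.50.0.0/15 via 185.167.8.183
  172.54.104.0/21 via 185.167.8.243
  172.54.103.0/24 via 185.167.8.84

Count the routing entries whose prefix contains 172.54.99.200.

3

Prefixes containing 172.54.99.200:
  172.48.0.0/12 (172.48.0.0 - 172.63.255.255)
  172.52.0.0/14 (172.52.0.0 - 172.55.255.255)
  172.54.96.0/20 (172.54.96.0 - 172.54.111.255)
Total matching entries: 3.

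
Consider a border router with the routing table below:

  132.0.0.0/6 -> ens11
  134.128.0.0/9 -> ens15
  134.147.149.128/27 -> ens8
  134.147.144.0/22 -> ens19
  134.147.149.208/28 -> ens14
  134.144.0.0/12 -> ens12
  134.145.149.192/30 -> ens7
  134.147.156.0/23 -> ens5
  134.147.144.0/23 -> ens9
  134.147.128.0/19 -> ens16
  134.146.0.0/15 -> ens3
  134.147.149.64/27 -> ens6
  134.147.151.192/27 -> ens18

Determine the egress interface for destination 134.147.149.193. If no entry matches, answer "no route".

ens16

Routes whose prefix contains 134.147.149.193:
  132.0.0.0/6 (132.0.0.0 - 135.255.255.255) -> ens11
  134.128.0.0/9 (134.128.0.0 - 134.255.255.255) -> ens15
  134.144.0.0/12 (134.144.0.0 - 134.159.255.255) -> ens12
  134.146.0.0/15 (134.146.0.0 - 134.147.255.255) -> ens3
  134.147.128.0/19 (134.147.128.0 - 134.147.159.255) -> ens16
More-specific entries that do NOT match:
  134.145.149.192/30 (134.145.149.192 - 134.145.149.195) does not contain 134.147.149.193
  134.147.149.208/28 (134.147.149.208 - 134.147.149.223) does not contain 134.147.149.193
  134.147.149.128/27 (134.147.149.128 - 134.147.149.159) does not contain 134.147.149.193
  134.147.149.64/27 (134.147.149.64 - 134.147.149.95) does not contain 134.147.149.193
  134.147.151.192/27 (134.147.151.192 - 134.147.151.223) does not contain 134.147.149.193
  134.147.156.0/23 (134.147.156.0 - 134.147.157.255) does not contain 134.147.149.193
  134.147.144.0/23 (134.147.144.0 - 134.147.145.255) does not contain 134.147.149.193
  134.147.144.0/22 (134.147.144.0 - 134.147.147.255) does not contain 134.147.149.193
Longest matching prefix is /19 -> interface ens16.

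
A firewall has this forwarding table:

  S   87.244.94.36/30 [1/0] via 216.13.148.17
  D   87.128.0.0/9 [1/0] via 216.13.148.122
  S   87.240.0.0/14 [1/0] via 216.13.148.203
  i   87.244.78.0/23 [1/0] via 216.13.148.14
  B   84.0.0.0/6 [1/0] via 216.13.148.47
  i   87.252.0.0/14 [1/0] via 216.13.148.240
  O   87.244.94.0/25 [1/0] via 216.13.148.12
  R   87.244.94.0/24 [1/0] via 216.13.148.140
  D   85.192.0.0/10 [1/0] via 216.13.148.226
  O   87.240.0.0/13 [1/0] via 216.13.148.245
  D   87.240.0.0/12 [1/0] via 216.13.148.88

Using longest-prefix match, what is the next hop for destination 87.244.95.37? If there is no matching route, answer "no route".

Routes whose prefix contains 87.244.95.37:
  84.0.0.0/6 (84.0.0.0 - 87.255.255.255) -> 216.13.148.47
  87.128.0.0/9 (87.128.0.0 - 87.255.255.255) -> 216.13.148.122
  87.240.0.0/12 (87.240.0.0 - 87.255.255.255) -> 216.13.148.88
  87.240.0.0/13 (87.240.0.0 - 87.247.255.255) -> 216.13.148.245
More-specific entries that do NOT match:
  87.244.94.36/30 (87.244.94.36 - 87.244.94.39) does not contain 87.244.95.37
  87.244.94.0/25 (87.244.94.0 - 87.244.94.127) does not contain 87.244.95.37
  87.244.94.0/24 (87.244.94.0 - 87.244.94.255) does not contain 87.244.95.37
  87.244.78.0/23 (87.244.78.0 - 87.244.79.255) does not contain 87.244.95.37
  87.240.0.0/14 (87.240.0.0 - 87.243.255.255) does not contain 87.244.95.37
  87.252.0.0/14 (87.252.0.0 - 87.255.255.255) does not contain 87.244.95.37
Longest matching prefix is /13 -> next hop 216.13.148.245.

216.13.148.245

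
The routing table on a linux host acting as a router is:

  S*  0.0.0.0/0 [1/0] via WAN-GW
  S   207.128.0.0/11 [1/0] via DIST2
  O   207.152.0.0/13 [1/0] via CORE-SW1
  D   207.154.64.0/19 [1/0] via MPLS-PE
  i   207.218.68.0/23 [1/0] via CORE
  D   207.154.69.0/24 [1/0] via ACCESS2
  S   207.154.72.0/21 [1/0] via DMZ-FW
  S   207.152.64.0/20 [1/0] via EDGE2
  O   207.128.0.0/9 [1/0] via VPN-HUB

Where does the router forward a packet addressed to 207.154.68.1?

Routes whose prefix contains 207.154.68.1:
  0.0.0.0/0 (default, matches everything) -> WAN-GW
  207.128.0.0/9 (207.128.0.0 - 207.255.255.255) -> VPN-HUB
  207.128.0.0/11 (207.128.0.0 - 207.159.255.255) -> DIST2
  207.152.0.0/13 (207.152.0.0 - 207.159.255.255) -> CORE-SW1
  207.154.64.0/19 (207.154.64.0 - 207.154.95.255) -> MPLS-PE
More-specific entries that do NOT match:
  207.154.69.0/24 (207.154.69.0 - 207.154.69.255) does not contain 207.154.68.1
  207.218.68.0/23 (207.218.68.0 - 207.218.69.255) does not contain 207.154.68.1
  207.154.72.0/21 (207.154.72.0 - 207.154.79.255) does not contain 207.154.68.1
  207.152.64.0/20 (207.152.64.0 - 207.152.79.255) does not contain 207.154.68.1
Longest matching prefix is /19 -> next hop MPLS-PE.

MPLS-PE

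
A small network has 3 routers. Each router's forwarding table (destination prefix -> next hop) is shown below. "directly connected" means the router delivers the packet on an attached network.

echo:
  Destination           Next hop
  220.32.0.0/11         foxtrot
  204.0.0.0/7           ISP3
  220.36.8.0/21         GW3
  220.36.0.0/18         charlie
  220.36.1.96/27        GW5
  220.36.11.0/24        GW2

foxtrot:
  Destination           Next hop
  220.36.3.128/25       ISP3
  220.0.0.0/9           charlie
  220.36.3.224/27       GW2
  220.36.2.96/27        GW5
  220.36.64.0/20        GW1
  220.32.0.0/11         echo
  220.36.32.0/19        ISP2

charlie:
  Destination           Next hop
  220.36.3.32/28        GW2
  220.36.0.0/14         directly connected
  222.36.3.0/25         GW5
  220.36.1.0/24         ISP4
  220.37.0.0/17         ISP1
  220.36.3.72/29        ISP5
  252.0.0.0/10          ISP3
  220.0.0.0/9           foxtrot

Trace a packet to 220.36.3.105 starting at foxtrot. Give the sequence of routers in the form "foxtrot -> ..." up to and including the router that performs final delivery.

foxtrot -> echo -> charlie

At foxtrot: longest match for 220.36.3.105 is 220.32.0.0/11 -> echo
At echo: longest match for 220.36.3.105 is 220.36.0.0/18 -> charlie
At charlie: longest match for 220.36.3.105 is 220.36.0.0/14 -> directly connected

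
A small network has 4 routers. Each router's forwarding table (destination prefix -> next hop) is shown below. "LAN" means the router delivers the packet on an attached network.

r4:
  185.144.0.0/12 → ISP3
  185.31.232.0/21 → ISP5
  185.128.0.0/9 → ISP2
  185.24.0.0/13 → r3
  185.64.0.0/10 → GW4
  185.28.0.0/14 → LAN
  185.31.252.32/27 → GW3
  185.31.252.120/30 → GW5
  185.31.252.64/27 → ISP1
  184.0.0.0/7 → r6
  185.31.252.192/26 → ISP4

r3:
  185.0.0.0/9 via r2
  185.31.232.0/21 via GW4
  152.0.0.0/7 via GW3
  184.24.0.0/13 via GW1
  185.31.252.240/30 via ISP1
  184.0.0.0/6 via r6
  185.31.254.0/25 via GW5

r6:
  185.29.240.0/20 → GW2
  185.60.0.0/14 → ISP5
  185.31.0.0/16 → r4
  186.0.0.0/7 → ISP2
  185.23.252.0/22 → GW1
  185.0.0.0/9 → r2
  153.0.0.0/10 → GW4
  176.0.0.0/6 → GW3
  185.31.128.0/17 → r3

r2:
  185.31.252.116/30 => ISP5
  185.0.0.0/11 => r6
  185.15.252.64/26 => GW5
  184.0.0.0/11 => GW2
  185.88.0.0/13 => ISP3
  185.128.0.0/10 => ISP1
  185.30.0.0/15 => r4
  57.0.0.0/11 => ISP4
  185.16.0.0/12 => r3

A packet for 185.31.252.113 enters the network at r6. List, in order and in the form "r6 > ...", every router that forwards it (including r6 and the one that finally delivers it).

r6 > r3 > r2 > r4

At r6: longest match for 185.31.252.113 is 185.31.128.0/17 -> r3
At r3: longest match for 185.31.252.113 is 185.0.0.0/9 -> r2
At r2: longest match for 185.31.252.113 is 185.30.0.0/15 -> r4
At r4: longest match for 185.31.252.113 is 185.28.0.0/14 -> LAN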